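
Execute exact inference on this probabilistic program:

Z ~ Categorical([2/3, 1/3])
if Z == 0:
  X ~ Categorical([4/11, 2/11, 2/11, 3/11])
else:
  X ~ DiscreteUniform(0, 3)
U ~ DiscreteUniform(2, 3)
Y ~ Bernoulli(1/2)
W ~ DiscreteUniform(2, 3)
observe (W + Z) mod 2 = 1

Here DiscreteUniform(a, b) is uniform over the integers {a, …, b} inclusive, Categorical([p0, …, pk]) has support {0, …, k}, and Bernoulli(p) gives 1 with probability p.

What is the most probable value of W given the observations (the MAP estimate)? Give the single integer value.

argmax_v P(W = v | obs) = 3

Enumerate traces; 32 have nonzero weight after conditioning:
  (Z=0, X=0, U=2, Y=0, W=3) weight 1/33
  (Z=0, X=0, U=2, Y=1, W=3) weight 1/33
  (Z=0, X=0, U=3, Y=0, W=3) weight 1/33
  (Z=0, X=0, U=3, Y=1, W=3) weight 1/33
  (Z=0, X=1, U=2, Y=0, W=3) weight 1/66
  (Z=0, X=1, U=2, Y=1, W=3) weight 1/66
  (Z=0, X=1, U=3, Y=0, W=3) weight 1/66
  (Z=0, X=1, U=3, Y=1, W=3) weight 1/66
  (Z=1, X=0, U=2, Y=0, W=2) weight 1/96
  … 23 more
Group by W:
  weight(W=2) = 1/6
  weight(W=3) = 1/3
Total weight = 1/6 + 1/3 = 1/2
P(W=2 | obs) = 1/6 / 1/2 = 1/3
P(W=3 | obs) = 1/3 / 1/2 = 2/3
argmax = 3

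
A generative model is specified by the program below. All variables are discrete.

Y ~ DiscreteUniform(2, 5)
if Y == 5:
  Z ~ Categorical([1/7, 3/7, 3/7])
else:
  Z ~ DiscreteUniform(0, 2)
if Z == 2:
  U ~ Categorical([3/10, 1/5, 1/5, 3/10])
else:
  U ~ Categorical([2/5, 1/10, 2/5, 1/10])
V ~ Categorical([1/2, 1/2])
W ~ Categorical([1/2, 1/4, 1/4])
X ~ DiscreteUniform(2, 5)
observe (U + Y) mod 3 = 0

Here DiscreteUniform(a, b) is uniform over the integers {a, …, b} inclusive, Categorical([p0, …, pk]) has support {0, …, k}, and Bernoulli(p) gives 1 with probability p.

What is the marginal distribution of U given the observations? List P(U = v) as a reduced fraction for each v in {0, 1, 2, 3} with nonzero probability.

Enumerate traces; 360 have nonzero weight after conditioning:
  (Y=2, Z=0, U=1, V=0, W=0, X=2) weight 1/1920
  (Y=2, Z=0, U=1, V=0, W=0, X=3) weight 1/1920
  (Y=2, Z=0, U=1, V=0, W=0, X=4) weight 1/1920
  (Y=2, Z=0, U=1, V=0, W=0, X=5) weight 1/1920
  (Y=2, Z=0, U=1, V=0, W=1, X=2) weight 1/3840
  (Y=2, Z=0, U=1, V=0, W=1, X=3) weight 1/3840
  (Y=2, Z=0, U=1, V=0, W=1, X=4) weight 1/3840
  (Y=2, Z=0, U=1, V=0, W=1, X=5) weight 1/3840
  (Y=3, Z=0, U=0, V=0, W=0, X=2) weight 1/480
  (Y=3, Z=0, U=3, V=0, W=0, X=2) weight 1/1920
  … 350 more
Group by U:
  weight(U=0) = 11/120
  weight(U=1) = 29/420
  weight(U=2) = 1/12
  weight(U=3) = 1/24
Total weight = 11/120 + 29/420 + 1/12 + 1/24 = 2/7
P(U=0 | obs) = 11/120 / 2/7 = 77/240
P(U=1 | obs) = 29/420 / 2/7 = 29/120
P(U=2 | obs) = 1/12 / 2/7 = 7/24
P(U=3 | obs) = 1/24 / 2/7 = 7/48

P(U=0) = 77/240, P(U=1) = 29/120, P(U=2) = 7/24, P(U=3) = 7/48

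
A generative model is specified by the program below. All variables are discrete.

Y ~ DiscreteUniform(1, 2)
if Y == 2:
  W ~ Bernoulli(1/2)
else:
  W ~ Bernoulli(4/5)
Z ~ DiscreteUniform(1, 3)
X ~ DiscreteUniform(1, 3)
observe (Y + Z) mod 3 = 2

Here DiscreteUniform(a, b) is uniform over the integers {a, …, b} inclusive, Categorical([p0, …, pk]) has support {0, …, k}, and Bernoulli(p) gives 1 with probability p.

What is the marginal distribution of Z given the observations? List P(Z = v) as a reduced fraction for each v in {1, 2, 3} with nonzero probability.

P(Z=1) = 1/2, P(Z=3) = 1/2

Enumerate traces; 12 have nonzero weight after conditioning:
  (Y=1, W=0, Z=1, X=1) weight 1/90
  (Y=1, W=0, Z=1, X=2) weight 1/90
  (Y=1, W=0, Z=1, X=3) weight 1/90
  (Y=1, W=1, Z=1, X=1) weight 2/45
  (Y=1, W=1, Z=1, X=2) weight 2/45
  (Y=1, W=1, Z=1, X=3) weight 2/45
  (Y=2, W=0, Z=3, X=1) weight 1/36
  (Y=2, W=0, Z=3, X=2) weight 1/36
  … 4 more
Group by Z:
  weight(Z=1) = 1/6
  weight(Z=3) = 1/6
Total weight = 1/6 + 1/6 = 1/3
P(Z=1 | obs) = 1/6 / 1/3 = 1/2
P(Z=3 | obs) = 1/6 / 1/3 = 1/2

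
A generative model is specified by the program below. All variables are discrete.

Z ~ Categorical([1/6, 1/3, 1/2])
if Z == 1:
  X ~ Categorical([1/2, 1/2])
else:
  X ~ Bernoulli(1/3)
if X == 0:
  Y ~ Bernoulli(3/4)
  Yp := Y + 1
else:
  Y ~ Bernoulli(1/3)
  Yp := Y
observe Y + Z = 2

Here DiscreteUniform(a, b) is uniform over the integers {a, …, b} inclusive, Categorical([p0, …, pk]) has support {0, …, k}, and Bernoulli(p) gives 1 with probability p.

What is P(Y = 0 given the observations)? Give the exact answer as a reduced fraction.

Enumerate traces; 4 have nonzero weight after conditioning:
  (Z=1, X=0, Y=1) weight 1/8
  (Z=1, X=1, Y=1) weight 1/18
  (Z=2, X=0, Y=0) weight 1/12
  (Z=2, X=1, Y=0) weight 1/9
Group by Y:
  weight(Y=0) = 7/36
  weight(Y=1) = 13/72
Total weight = 7/36 + 13/72 = 3/8
P(Y=0 | obs) = 7/36 / 3/8 = 14/27
P(Y=1 | obs) = 13/72 / 3/8 = 13/27

P(Y = 0 | obs) = 14/27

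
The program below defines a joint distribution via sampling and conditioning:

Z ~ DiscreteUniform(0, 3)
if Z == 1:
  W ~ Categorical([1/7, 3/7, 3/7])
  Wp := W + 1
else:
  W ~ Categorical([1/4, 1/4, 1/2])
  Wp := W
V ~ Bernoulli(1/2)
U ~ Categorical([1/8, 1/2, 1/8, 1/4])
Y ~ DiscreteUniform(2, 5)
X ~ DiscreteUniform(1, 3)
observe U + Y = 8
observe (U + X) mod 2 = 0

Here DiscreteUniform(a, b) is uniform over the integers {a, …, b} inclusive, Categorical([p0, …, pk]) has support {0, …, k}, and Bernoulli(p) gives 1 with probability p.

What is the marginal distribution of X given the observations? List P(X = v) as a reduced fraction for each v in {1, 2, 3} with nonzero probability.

Enumerate traces; 48 have nonzero weight after conditioning:
  (Z=0, W=0, V=0, U=3, Y=5, X=1) weight 1/1536
  (Z=0, W=0, V=0, U=3, Y=5, X=3) weight 1/1536
  (Z=0, W=0, V=1, U=3, Y=5, X=1) weight 1/1536
  (Z=0, W=0, V=1, U=3, Y=5, X=3) weight 1/1536
  (Z=0, W=1, V=0, U=3, Y=5, X=1) weight 1/1536
  (Z=0, W=1, V=0, U=3, Y=5, X=3) weight 1/1536
  (Z=0, W=1, V=1, U=3, Y=5, X=1) weight 1/1536
  (Z=0, W=1, V=1, U=3, Y=5, X=3) weight 1/1536
  … 40 more
Group by X:
  weight(X=1) = 1/48
  weight(X=3) = 1/48
Total weight = 1/48 + 1/48 = 1/24
P(X=1 | obs) = 1/48 / 1/24 = 1/2
P(X=3 | obs) = 1/48 / 1/24 = 1/2

P(X=1) = 1/2, P(X=3) = 1/2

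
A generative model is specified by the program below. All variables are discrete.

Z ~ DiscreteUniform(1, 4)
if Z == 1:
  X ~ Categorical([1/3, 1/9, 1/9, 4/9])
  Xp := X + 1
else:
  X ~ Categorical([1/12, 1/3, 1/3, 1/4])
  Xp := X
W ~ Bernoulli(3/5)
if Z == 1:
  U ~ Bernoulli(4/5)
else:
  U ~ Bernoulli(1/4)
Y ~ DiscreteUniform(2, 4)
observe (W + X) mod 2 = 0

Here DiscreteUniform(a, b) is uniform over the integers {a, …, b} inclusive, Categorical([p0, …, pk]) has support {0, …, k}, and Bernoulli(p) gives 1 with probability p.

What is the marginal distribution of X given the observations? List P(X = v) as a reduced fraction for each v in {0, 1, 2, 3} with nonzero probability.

P(X=0) = 6/53, P(X=1) = 120/371, P(X=2) = 80/371, P(X=3) = 129/371

Enumerate traces; 96 have nonzero weight after conditioning:
  (Z=1, X=0, W=0, U=0, Y=2) weight 1/450
  (Z=1, X=0, W=0, U=0, Y=3) weight 1/450
  (Z=1, X=0, W=0, U=0, Y=4) weight 1/450
  (Z=1, X=0, W=0, U=1, Y=2) weight 2/225
  (Z=1, X=0, W=0, U=1, Y=3) weight 2/225
  (Z=1, X=0, W=0, U=1, Y=4) weight 2/225
  (Z=1, X=1, W=1, U=0, Y=2) weight 1/900
  (Z=1, X=1, W=1, U=0, Y=3) weight 1/900
  (Z=1, X=2, W=0, U=0, Y=2) weight 1/1350
  (Z=1, X=3, W=1, U=0, Y=2) weight 1/225
  … 86 more
Group by X:
  weight(X=0) = 7/120
  weight(X=1) = 1/6
  weight(X=2) = 1/9
  weight(X=3) = 43/240
Total weight = 7/120 + 1/6 + 1/9 + 43/240 = 371/720
P(X=0 | obs) = 7/120 / 371/720 = 6/53
P(X=1 | obs) = 1/6 / 371/720 = 120/371
P(X=2 | obs) = 1/9 / 371/720 = 80/371
P(X=3 | obs) = 43/240 / 371/720 = 129/371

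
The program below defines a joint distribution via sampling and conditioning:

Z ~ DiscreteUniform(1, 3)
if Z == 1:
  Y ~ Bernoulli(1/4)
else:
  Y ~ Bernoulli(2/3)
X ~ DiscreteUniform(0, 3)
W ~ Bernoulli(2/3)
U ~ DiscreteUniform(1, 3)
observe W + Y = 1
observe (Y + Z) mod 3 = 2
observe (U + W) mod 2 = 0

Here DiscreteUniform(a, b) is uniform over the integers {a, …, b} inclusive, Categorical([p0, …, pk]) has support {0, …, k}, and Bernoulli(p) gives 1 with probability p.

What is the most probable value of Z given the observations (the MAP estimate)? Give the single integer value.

Enumerate traces; 12 have nonzero weight after conditioning:
  (Z=1, Y=1, X=0, W=0, U=2) weight 1/432
  (Z=1, Y=1, X=1, W=0, U=2) weight 1/432
  (Z=1, Y=1, X=2, W=0, U=2) weight 1/432
  (Z=1, Y=1, X=3, W=0, U=2) weight 1/432
  (Z=2, Y=0, X=0, W=1, U=1) weight 1/162
  (Z=2, Y=0, X=0, W=1, U=3) weight 1/162
  (Z=2, Y=0, X=1, W=1, U=1) weight 1/162
  (Z=2, Y=0, X=1, W=1, U=3) weight 1/162
  … 4 more
Group by Z:
  weight(Z=1) = 1/108
  weight(Z=2) = 4/81
Total weight = 1/108 + 4/81 = 19/324
P(Z=1 | obs) = 1/108 / 19/324 = 3/19
P(Z=2 | obs) = 4/81 / 19/324 = 16/19
argmax = 2

argmax_v P(Z = v | obs) = 2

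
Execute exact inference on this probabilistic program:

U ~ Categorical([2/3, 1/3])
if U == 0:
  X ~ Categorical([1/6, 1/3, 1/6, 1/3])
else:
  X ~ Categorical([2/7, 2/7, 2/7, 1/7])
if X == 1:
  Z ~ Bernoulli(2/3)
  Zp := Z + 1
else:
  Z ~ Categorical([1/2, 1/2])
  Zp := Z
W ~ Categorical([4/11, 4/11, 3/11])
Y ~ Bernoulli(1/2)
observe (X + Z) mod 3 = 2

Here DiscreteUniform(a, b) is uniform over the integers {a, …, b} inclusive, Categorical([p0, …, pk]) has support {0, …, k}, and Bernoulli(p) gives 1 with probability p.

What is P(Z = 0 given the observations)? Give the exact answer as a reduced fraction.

P(Z = 0 | obs) = 39/119

Enumerate traces; 24 have nonzero weight after conditioning:
  (U=0, X=1, Z=1, W=0, Y=0) weight 8/297
  (U=0, X=1, Z=1, W=0, Y=1) weight 8/297
  (U=0, X=1, Z=1, W=1, Y=0) weight 8/297
  (U=0, X=1, Z=1, W=1, Y=1) weight 8/297
  (U=0, X=1, Z=1, W=2, Y=0) weight 2/99
  (U=0, X=1, Z=1, W=2, Y=1) weight 2/99
  (U=0, X=2, Z=0, W=0, Y=0) weight 1/99
  (U=0, X=2, Z=0, W=0, Y=1) weight 1/99
  … 16 more
Group by Z:
  weight(Z=0) = 13/126
  weight(Z=1) = 40/189
Total weight = 13/126 + 40/189 = 17/54
P(Z=0 | obs) = 13/126 / 17/54 = 39/119
P(Z=1 | obs) = 40/189 / 17/54 = 80/119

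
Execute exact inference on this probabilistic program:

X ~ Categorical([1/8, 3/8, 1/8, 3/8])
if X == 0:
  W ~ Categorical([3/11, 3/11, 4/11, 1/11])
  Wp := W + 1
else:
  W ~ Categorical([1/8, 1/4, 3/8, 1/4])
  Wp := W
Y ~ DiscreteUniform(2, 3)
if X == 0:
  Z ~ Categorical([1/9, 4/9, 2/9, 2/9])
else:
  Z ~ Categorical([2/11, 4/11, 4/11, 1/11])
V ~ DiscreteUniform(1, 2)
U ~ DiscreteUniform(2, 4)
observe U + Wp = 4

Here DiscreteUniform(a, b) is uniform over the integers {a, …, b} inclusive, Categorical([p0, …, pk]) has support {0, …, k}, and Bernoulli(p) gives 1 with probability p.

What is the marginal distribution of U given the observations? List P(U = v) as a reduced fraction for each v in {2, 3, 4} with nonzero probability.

Enumerate traces; 176 have nonzero weight after conditioning:
  (X=0, W=0, Y=2, Z=0, V=1, U=3) weight 1/3168
  (X=0, W=0, Y=2, Z=0, V=2, U=3) weight 1/3168
  (X=0, W=0, Y=2, Z=1, V=1, U=3) weight 1/792
  (X=0, W=0, Y=2, Z=1, V=2, U=3) weight 1/792
  (X=0, W=0, Y=2, Z=2, V=1, U=3) weight 1/1584
  (X=0, W=0, Y=2, Z=2, V=2, U=3) weight 1/1584
  (X=0, W=0, Y=2, Z=3, V=1, U=3) weight 1/1584
  (X=0, W=0, Y=2, Z=3, V=2, U=3) weight 1/1584
  (X=0, W=1, Y=2, Z=0, V=1, U=2) weight 1/3168
  (X=1, W=0, Y=2, Z=0, V=1, U=4) weight 1/1408
  … 166 more
Group by U:
  weight(U=2) = 85/704
  weight(U=3) = 89/1056
  weight(U=4) = 7/192
Total weight = 85/704 + 89/1056 + 7/192 = 85/352
P(U=2 | obs) = 85/704 / 85/352 = 1/2
P(U=3 | obs) = 89/1056 / 85/352 = 89/255
P(U=4 | obs) = 7/192 / 85/352 = 77/510

P(U=2) = 1/2, P(U=3) = 89/255, P(U=4) = 77/510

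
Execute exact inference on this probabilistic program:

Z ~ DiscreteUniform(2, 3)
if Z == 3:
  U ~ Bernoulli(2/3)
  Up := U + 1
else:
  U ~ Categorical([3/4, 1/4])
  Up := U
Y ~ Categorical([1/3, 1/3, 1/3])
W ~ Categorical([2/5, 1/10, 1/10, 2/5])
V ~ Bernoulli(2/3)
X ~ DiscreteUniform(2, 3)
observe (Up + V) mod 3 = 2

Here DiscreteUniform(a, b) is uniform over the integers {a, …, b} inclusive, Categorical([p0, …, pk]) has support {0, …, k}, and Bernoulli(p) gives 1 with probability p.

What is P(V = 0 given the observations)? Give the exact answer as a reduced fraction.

P(V = 0 | obs) = 4/11

Enumerate traces; 72 have nonzero weight after conditioning:
  (Z=2, U=1, Y=0, W=0, V=1, X=2) weight 1/180
  (Z=2, U=1, Y=0, W=0, V=1, X=3) weight 1/180
  (Z=2, U=1, Y=0, W=1, V=1, X=2) weight 1/720
  (Z=2, U=1, Y=0, W=1, V=1, X=3) weight 1/720
  (Z=2, U=1, Y=0, W=2, V=1, X=2) weight 1/720
  (Z=2, U=1, Y=0, W=2, V=1, X=3) weight 1/720
  (Z=2, U=1, Y=0, W=3, V=1, X=2) weight 1/180
  (Z=2, U=1, Y=0, W=3, V=1, X=3) weight 1/180
  (Z=3, U=1, Y=0, W=0, V=0, X=2) weight 1/135
  … 63 more
Group by V:
  weight(V=0) = 1/9
  weight(V=1) = 7/36
Total weight = 1/9 + 7/36 = 11/36
P(V=0 | obs) = 1/9 / 11/36 = 4/11
P(V=1 | obs) = 7/36 / 11/36 = 7/11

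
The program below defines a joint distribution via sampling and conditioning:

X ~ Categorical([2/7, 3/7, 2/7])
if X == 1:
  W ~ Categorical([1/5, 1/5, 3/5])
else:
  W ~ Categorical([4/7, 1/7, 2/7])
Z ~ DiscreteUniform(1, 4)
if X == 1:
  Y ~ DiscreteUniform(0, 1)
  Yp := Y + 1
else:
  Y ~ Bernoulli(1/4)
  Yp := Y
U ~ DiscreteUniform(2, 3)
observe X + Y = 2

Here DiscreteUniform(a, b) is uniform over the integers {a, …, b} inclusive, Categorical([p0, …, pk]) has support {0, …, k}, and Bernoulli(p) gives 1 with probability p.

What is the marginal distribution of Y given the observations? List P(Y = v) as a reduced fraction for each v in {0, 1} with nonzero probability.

P(Y=0) = 1/2, P(Y=1) = 1/2

Enumerate traces; 48 have nonzero weight after conditioning:
  (X=1, W=0, Z=1, Y=1, U=2) weight 3/560
  (X=1, W=0, Z=1, Y=1, U=3) weight 3/560
  (X=1, W=0, Z=2, Y=1, U=2) weight 3/560
  (X=1, W=0, Z=2, Y=1, U=3) weight 3/560
  (X=1, W=0, Z=3, Y=1, U=2) weight 3/560
  (X=1, W=0, Z=3, Y=1, U=3) weight 3/560
  (X=1, W=0, Z=4, Y=1, U=2) weight 3/560
  (X=1, W=0, Z=4, Y=1, U=3) weight 3/560
  (X=2, W=0, Z=1, Y=0, U=2) weight 3/196
  … 39 more
Group by Y:
  weight(Y=0) = 3/14
  weight(Y=1) = 3/14
Total weight = 3/14 + 3/14 = 3/7
P(Y=0 | obs) = 3/14 / 3/7 = 1/2
P(Y=1 | obs) = 3/14 / 3/7 = 1/2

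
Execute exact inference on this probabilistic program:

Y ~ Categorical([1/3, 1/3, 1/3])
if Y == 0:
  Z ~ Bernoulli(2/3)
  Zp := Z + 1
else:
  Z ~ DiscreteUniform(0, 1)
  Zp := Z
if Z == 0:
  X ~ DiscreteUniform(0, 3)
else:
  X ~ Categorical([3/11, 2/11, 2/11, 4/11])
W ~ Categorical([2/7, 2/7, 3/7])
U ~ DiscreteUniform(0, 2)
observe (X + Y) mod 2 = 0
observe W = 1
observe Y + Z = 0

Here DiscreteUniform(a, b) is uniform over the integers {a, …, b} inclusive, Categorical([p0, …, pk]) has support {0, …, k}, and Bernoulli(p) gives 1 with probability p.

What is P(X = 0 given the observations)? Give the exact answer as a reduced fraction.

P(X = 0 | obs) = 1/2

Enumerate traces; 6 have nonzero weight after conditioning:
  (Y=0, Z=0, X=0, W=1, U=0) weight 1/378
  (Y=0, Z=0, X=0, W=1, U=1) weight 1/378
  (Y=0, Z=0, X=0, W=1, U=2) weight 1/378
  (Y=0, Z=0, X=2, W=1, U=0) weight 1/378
  (Y=0, Z=0, X=2, W=1, U=1) weight 1/378
  (Y=0, Z=0, X=2, W=1, U=2) weight 1/378
Group by X:
  weight(X=0) = 1/126
  weight(X=2) = 1/126
Total weight = 1/126 + 1/126 = 1/63
P(X=0 | obs) = 1/126 / 1/63 = 1/2
P(X=2 | obs) = 1/126 / 1/63 = 1/2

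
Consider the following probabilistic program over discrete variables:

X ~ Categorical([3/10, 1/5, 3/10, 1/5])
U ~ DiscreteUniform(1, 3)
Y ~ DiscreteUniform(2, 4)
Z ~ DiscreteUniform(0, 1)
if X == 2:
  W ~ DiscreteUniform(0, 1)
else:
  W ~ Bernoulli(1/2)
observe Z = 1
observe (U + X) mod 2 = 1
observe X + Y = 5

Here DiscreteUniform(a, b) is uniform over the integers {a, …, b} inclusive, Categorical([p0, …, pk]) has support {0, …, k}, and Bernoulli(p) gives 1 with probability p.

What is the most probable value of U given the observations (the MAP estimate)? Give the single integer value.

argmax_v P(U = v | obs) = 2

Enumerate traces; 8 have nonzero weight after conditioning:
  (X=1, U=2, Y=4, Z=1, W=0) weight 1/180
  (X=1, U=2, Y=4, Z=1, W=1) weight 1/180
  (X=2, U=1, Y=3, Z=1, W=0) weight 1/120
  (X=2, U=1, Y=3, Z=1, W=1) weight 1/120
  (X=2, U=3, Y=3, Z=1, W=0) weight 1/120
  (X=2, U=3, Y=3, Z=1, W=1) weight 1/120
  (X=3, U=2, Y=2, Z=1, W=0) weight 1/180
  (X=3, U=2, Y=2, Z=1, W=1) weight 1/180
Group by U:
  weight(U=1) = 1/60
  weight(U=2) = 1/45
  weight(U=3) = 1/60
Total weight = 1/60 + 1/45 + 1/60 = 1/18
P(U=1 | obs) = 1/60 / 1/18 = 3/10
P(U=2 | obs) = 1/45 / 1/18 = 2/5
P(U=3 | obs) = 1/60 / 1/18 = 3/10
argmax = 2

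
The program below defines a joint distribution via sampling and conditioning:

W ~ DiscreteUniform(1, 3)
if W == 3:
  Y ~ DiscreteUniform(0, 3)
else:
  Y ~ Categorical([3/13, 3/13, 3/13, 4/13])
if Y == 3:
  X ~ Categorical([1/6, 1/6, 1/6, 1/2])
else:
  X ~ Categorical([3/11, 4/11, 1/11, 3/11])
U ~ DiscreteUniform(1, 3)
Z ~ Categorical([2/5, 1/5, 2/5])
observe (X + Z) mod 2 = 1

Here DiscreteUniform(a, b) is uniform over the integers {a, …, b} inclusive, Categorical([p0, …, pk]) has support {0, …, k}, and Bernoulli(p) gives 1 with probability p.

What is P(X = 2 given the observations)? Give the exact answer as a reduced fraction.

Enumerate traces; 216 have nonzero weight after conditioning:
  (W=1, Y=0, X=0, U=1, Z=1) weight 1/715
  (W=1, Y=0, X=0, U=2, Z=1) weight 1/715
  (W=1, Y=0, X=0, U=3, Z=1) weight 1/715
  (W=1, Y=0, X=1, U=1, Z=0) weight 8/2145
  (W=1, Y=0, X=1, U=1, Z=2) weight 8/2145
  (W=1, Y=0, X=1, U=2, Z=0) weight 8/2145
  (W=1, Y=0, X=1, U=2, Z=2) weight 8/2145
  (W=1, Y=0, X=1, U=3, Z=0) weight 8/2145
  (W=1, Y=0, X=2, U=1, Z=1) weight 1/2145
  (W=1, Y=0, X=3, U=1, Z=0) weight 2/715
  … 206 more
Group by X:
  weight(X=0) = 277/5720
  weight(X=1) = 27/110
  weight(X=2) = 129/5720
  weight(X=3) = 387/1430
Total weight = 277/5720 + 27/110 + 129/5720 + 387/1430 = 1679/2860
P(X=0 | obs) = 277/5720 / 1679/2860 = 277/3358
P(X=1 | obs) = 27/110 / 1679/2860 = 702/1679
P(X=2 | obs) = 129/5720 / 1679/2860 = 129/3358
P(X=3 | obs) = 387/1430 / 1679/2860 = 774/1679

P(X = 2 | obs) = 129/3358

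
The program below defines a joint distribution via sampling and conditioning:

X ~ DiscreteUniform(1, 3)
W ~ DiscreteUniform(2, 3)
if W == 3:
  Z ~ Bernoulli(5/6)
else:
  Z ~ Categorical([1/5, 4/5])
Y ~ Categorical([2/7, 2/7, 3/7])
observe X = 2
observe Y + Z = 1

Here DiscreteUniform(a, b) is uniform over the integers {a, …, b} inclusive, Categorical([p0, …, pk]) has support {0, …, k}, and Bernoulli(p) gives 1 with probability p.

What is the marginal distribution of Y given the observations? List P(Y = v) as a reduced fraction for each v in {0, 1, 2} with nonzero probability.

Enumerate traces; 4 have nonzero weight after conditioning:
  (X=2, W=2, Z=0, Y=1) weight 1/105
  (X=2, W=2, Z=1, Y=0) weight 4/105
  (X=2, W=3, Z=0, Y=1) weight 1/126
  (X=2, W=3, Z=1, Y=0) weight 5/126
Group by Y:
  weight(Y=0) = 7/90
  weight(Y=1) = 11/630
Total weight = 7/90 + 11/630 = 2/21
P(Y=0 | obs) = 7/90 / 2/21 = 49/60
P(Y=1 | obs) = 11/630 / 2/21 = 11/60

P(Y=0) = 49/60, P(Y=1) = 11/60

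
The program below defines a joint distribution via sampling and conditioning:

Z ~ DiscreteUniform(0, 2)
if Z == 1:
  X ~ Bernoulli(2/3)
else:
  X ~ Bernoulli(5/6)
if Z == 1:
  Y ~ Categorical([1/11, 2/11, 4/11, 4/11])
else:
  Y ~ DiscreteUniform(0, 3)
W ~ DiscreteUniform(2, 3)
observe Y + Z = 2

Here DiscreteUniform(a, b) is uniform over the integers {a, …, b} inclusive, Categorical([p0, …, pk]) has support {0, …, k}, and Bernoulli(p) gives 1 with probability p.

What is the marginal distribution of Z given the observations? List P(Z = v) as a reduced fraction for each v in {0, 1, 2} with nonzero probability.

P(Z=0) = 11/30, P(Z=1) = 4/15, P(Z=2) = 11/30

Enumerate traces; 12 have nonzero weight after conditioning:
  (Z=0, X=0, Y=2, W=2) weight 1/144
  (Z=0, X=0, Y=2, W=3) weight 1/144
  (Z=0, X=1, Y=2, W=2) weight 5/144
  (Z=0, X=1, Y=2, W=3) weight 5/144
  (Z=1, X=0, Y=1, W=2) weight 1/99
  (Z=1, X=0, Y=1, W=3) weight 1/99
  (Z=1, X=1, Y=1, W=2) weight 2/99
  (Z=1, X=1, Y=1, W=3) weight 2/99
  (Z=2, X=0, Y=0, W=2) weight 1/144
  … 3 more
Group by Z:
  weight(Z=0) = 1/12
  weight(Z=1) = 2/33
  weight(Z=2) = 1/12
Total weight = 1/12 + 2/33 + 1/12 = 5/22
P(Z=0 | obs) = 1/12 / 5/22 = 11/30
P(Z=1 | obs) = 2/33 / 5/22 = 4/15
P(Z=2 | obs) = 1/12 / 5/22 = 11/30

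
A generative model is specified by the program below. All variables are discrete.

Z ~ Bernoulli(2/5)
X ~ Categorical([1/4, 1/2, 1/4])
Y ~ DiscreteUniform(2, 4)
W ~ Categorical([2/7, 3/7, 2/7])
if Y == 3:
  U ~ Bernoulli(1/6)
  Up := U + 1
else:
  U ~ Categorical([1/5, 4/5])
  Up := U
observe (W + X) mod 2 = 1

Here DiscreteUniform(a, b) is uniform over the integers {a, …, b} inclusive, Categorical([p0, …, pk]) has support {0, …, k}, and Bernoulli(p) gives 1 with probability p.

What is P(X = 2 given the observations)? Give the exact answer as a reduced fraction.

Enumerate traces; 48 have nonzero weight after conditioning:
  (Z=0, X=0, Y=2, W=1, U=0) weight 3/700
  (Z=0, X=0, Y=2, W=1, U=1) weight 3/175
  (Z=0, X=0, Y=3, W=1, U=0) weight 1/56
  (Z=0, X=0, Y=3, W=1, U=1) weight 1/280
  (Z=0, X=0, Y=4, W=1, U=0) weight 3/700
  (Z=0, X=0, Y=4, W=1, U=1) weight 3/175
  (Z=0, X=1, Y=2, W=0, U=0) weight 1/175
  (Z=0, X=1, Y=2, W=0, U=1) weight 4/175
  (Z=0, X=2, Y=2, W=1, U=0) weight 3/700
  … 39 more
Group by X:
  weight(X=0) = 3/28
  weight(X=1) = 2/7
  weight(X=2) = 3/28
Total weight = 3/28 + 2/7 + 3/28 = 1/2
P(X=0 | obs) = 3/28 / 1/2 = 3/14
P(X=1 | obs) = 2/7 / 1/2 = 4/7
P(X=2 | obs) = 3/28 / 1/2 = 3/14

P(X = 2 | obs) = 3/14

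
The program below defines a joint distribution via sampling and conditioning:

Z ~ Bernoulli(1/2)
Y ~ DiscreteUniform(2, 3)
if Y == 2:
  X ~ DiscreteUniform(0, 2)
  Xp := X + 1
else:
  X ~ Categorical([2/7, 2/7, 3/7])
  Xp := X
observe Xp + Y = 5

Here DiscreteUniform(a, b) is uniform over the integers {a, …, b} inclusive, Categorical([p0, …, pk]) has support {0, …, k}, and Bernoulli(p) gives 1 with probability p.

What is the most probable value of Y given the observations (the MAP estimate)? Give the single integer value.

Enumerate traces; 4 have nonzero weight after conditioning:
  (Z=0, Y=2, X=2) weight 1/12
  (Z=0, Y=3, X=2) weight 3/28
  (Z=1, Y=2, X=2) weight 1/12
  (Z=1, Y=3, X=2) weight 3/28
Group by Y:
  weight(Y=2) = 1/6
  weight(Y=3) = 3/14
Total weight = 1/6 + 3/14 = 8/21
P(Y=2 | obs) = 1/6 / 8/21 = 7/16
P(Y=3 | obs) = 3/14 / 8/21 = 9/16
argmax = 3

argmax_v P(Y = v | obs) = 3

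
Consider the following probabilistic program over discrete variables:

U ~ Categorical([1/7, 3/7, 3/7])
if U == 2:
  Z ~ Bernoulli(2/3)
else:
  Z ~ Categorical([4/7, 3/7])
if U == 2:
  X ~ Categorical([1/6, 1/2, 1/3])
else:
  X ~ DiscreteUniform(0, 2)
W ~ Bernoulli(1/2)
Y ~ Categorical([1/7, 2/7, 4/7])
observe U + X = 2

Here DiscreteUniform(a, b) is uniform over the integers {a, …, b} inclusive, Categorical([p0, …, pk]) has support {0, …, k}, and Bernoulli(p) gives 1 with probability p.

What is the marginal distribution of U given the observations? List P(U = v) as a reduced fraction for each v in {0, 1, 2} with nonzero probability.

Enumerate traces; 36 have nonzero weight after conditioning:
  (U=0, Z=0, X=2, W=0, Y=0) weight 2/1029
  (U=0, Z=0, X=2, W=0, Y=1) weight 4/1029
  (U=0, Z=0, X=2, W=0, Y=2) weight 8/1029
  (U=0, Z=0, X=2, W=1, Y=0) weight 2/1029
  (U=0, Z=0, X=2, W=1, Y=1) weight 4/1029
  (U=0, Z=0, X=2, W=1, Y=2) weight 8/1029
  (U=0, Z=1, X=2, W=0, Y=0) weight 1/686
  (U=0, Z=1, X=2, W=0, Y=1) weight 1/343
  (U=1, Z=0, X=1, W=0, Y=0) weight 2/343
  (U=2, Z=0, X=0, W=0, Y=0) weight 1/588
  … 26 more
Group by U:
  weight(U=0) = 1/21
  weight(U=1) = 1/7
  weight(U=2) = 1/14
Total weight = 1/21 + 1/7 + 1/14 = 11/42
P(U=0 | obs) = 1/21 / 11/42 = 2/11
P(U=1 | obs) = 1/7 / 11/42 = 6/11
P(U=2 | obs) = 1/14 / 11/42 = 3/11

P(U=0) = 2/11, P(U=1) = 6/11, P(U=2) = 3/11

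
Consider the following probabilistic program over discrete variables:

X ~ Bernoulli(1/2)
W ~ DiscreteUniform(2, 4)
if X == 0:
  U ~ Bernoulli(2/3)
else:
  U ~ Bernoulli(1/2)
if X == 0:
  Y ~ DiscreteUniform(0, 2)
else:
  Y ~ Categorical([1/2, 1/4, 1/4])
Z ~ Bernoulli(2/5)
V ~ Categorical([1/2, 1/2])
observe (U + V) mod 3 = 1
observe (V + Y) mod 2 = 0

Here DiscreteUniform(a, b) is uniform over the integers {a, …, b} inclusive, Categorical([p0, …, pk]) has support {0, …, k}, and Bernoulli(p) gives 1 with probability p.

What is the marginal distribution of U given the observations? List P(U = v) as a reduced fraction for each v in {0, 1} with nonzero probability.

Enumerate traces; 36 have nonzero weight after conditioning:
  (X=0, W=2, U=0, Y=1, Z=0, V=1) weight 1/180
  (X=0, W=2, U=0, Y=1, Z=1, V=1) weight 1/270
  (X=0, W=2, U=1, Y=0, Z=0, V=0) weight 1/90
  (X=0, W=2, U=1, Y=0, Z=1, V=0) weight 1/135
  (X=0, W=2, U=1, Y=2, Z=0, V=0) weight 1/90
  (X=0, W=2, U=1, Y=2, Z=1, V=0) weight 1/135
  (X=0, W=3, U=0, Y=1, Z=0, V=1) weight 1/180
  (X=0, W=3, U=0, Y=1, Z=1, V=1) weight 1/270
  … 28 more
Group by U:
  weight(U=0) = 17/288
  weight(U=1) = 59/288
Total weight = 17/288 + 59/288 = 19/72
P(U=0 | obs) = 17/288 / 19/72 = 17/76
P(U=1 | obs) = 59/288 / 19/72 = 59/76

P(U=0) = 17/76, P(U=1) = 59/76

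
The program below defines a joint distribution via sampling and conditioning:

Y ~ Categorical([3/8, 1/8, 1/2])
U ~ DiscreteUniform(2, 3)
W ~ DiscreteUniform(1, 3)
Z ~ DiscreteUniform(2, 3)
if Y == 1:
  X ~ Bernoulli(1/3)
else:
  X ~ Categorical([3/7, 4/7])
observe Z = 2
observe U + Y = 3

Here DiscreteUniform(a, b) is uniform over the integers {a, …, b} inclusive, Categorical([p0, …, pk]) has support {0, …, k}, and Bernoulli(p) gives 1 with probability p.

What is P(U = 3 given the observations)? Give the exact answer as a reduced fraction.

Enumerate traces; 12 have nonzero weight after conditioning:
  (Y=0, U=3, W=1, Z=2, X=0) weight 3/224
  (Y=0, U=3, W=1, Z=2, X=1) weight 1/56
  (Y=0, U=3, W=2, Z=2, X=0) weight 3/224
  (Y=0, U=3, W=2, Z=2, X=1) weight 1/56
  (Y=0, U=3, W=3, Z=2, X=0) weight 3/224
  (Y=0, U=3, W=3, Z=2, X=1) weight 1/56
  (Y=1, U=2, W=1, Z=2, X=0) weight 1/144
  (Y=1, U=2, W=1, Z=2, X=1) weight 1/288
  … 4 more
Group by U:
  weight(U=2) = 1/32
  weight(U=3) = 3/32
Total weight = 1/32 + 3/32 = 1/8
P(U=2 | obs) = 1/32 / 1/8 = 1/4
P(U=3 | obs) = 3/32 / 1/8 = 3/4

P(U = 3 | obs) = 3/4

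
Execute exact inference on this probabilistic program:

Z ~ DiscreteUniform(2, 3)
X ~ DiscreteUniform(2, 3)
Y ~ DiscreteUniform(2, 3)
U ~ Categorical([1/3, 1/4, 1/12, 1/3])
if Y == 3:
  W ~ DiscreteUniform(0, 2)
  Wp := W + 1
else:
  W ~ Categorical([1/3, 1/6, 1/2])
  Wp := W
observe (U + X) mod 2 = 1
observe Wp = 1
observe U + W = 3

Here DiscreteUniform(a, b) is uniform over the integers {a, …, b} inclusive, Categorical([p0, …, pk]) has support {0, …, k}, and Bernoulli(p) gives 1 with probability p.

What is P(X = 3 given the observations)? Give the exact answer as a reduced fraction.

P(X = 3 | obs) = 1/9

Enumerate traces; 4 have nonzero weight after conditioning:
  (Z=2, X=2, Y=3, U=3, W=0) weight 1/72
  (Z=2, X=3, Y=2, U=2, W=1) weight 1/576
  (Z=3, X=2, Y=3, U=3, W=0) weight 1/72
  (Z=3, X=3, Y=2, U=2, W=1) weight 1/576
Group by X:
  weight(X=2) = 1/36
  weight(X=3) = 1/288
Total weight = 1/36 + 1/288 = 1/32
P(X=2 | obs) = 1/36 / 1/32 = 8/9
P(X=3 | obs) = 1/288 / 1/32 = 1/9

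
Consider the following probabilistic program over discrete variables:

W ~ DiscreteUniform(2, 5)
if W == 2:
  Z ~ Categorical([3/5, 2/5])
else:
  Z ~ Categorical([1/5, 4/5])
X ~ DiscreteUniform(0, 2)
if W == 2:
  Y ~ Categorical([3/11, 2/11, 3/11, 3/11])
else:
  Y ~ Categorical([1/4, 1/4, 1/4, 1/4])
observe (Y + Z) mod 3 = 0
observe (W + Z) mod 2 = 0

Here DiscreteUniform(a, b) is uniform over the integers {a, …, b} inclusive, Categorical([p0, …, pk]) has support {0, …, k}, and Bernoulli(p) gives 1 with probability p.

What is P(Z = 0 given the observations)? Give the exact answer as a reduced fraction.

Enumerate traces; 18 have nonzero weight after conditioning:
  (W=2, Z=0, X=0, Y=0) weight 3/220
  (W=2, Z=0, X=0, Y=3) weight 3/220
  (W=2, Z=0, X=1, Y=0) weight 3/220
  (W=2, Z=0, X=1, Y=3) weight 3/220
  (W=2, Z=0, X=2, Y=0) weight 3/220
  (W=2, Z=0, X=2, Y=3) weight 3/220
  (W=3, Z=1, X=0, Y=2) weight 1/60
  (W=3, Z=1, X=1, Y=2) weight 1/60
  … 10 more
Group by Z:
  weight(Z=0) = 47/440
  weight(Z=1) = 1/10
Total weight = 47/440 + 1/10 = 91/440
P(Z=0 | obs) = 47/440 / 91/440 = 47/91
P(Z=1 | obs) = 1/10 / 91/440 = 44/91

P(Z = 0 | obs) = 47/91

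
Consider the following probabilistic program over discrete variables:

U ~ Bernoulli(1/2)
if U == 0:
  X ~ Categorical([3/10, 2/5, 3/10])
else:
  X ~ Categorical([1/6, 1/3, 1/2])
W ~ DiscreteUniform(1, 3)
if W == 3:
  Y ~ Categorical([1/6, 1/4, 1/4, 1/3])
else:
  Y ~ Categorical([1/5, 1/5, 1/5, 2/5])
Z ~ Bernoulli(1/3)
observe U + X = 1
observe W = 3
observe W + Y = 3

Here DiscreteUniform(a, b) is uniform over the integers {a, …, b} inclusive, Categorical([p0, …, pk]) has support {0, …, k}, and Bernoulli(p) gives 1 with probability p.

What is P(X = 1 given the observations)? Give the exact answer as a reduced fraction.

Enumerate traces; 4 have nonzero weight after conditioning:
  (U=0, X=1, W=3, Y=0, Z=0) weight 1/135
  (U=0, X=1, W=3, Y=0, Z=1) weight 1/270
  (U=1, X=0, W=3, Y=0, Z=0) weight 1/324
  (U=1, X=0, W=3, Y=0, Z=1) weight 1/648
Group by X:
  weight(X=0) = 1/216
  weight(X=1) = 1/90
Total weight = 1/216 + 1/90 = 17/1080
P(X=0 | obs) = 1/216 / 17/1080 = 5/17
P(X=1 | obs) = 1/90 / 17/1080 = 12/17

P(X = 1 | obs) = 12/17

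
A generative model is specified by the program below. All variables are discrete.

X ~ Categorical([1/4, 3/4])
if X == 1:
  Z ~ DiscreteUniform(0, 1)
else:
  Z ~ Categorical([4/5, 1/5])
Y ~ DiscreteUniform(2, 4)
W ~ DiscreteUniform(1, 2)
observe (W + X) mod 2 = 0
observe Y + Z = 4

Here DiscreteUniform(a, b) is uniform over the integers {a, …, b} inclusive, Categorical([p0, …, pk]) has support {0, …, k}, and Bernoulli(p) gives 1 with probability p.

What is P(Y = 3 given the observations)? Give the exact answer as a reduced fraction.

Enumerate traces; 4 have nonzero weight after conditioning:
  (X=0, Z=0, Y=4, W=2) weight 1/30
  (X=0, Z=1, Y=3, W=2) weight 1/120
  (X=1, Z=0, Y=4, W=1) weight 1/16
  (X=1, Z=1, Y=3, W=1) weight 1/16
Group by Y:
  weight(Y=3) = 17/240
  weight(Y=4) = 23/240
Total weight = 17/240 + 23/240 = 1/6
P(Y=3 | obs) = 17/240 / 1/6 = 17/40
P(Y=4 | obs) = 23/240 / 1/6 = 23/40

P(Y = 3 | obs) = 17/40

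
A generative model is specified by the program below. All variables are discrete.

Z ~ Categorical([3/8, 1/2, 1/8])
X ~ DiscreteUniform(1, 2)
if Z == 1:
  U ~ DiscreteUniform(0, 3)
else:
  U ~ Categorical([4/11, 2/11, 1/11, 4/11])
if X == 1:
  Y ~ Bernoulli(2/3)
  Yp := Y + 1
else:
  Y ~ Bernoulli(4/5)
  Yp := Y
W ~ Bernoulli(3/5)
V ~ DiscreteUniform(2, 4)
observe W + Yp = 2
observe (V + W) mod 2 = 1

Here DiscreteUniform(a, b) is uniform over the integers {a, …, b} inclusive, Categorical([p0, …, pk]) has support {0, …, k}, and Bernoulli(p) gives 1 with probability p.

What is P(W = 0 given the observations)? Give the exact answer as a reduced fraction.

P(W = 0 | obs) = 10/61

Enumerate traces; 60 have nonzero weight after conditioning:
  (Z=0, X=1, U=0, Y=0, W=1, V=2) weight 1/220
  (Z=0, X=1, U=0, Y=0, W=1, V=4) weight 1/220
  (Z=0, X=1, U=0, Y=1, W=0, V=3) weight 1/165
  (Z=0, X=1, U=1, Y=0, W=1, V=2) weight 1/440
  (Z=0, X=1, U=1, Y=0, W=1, V=4) weight 1/440
  (Z=0, X=1, U=1, Y=1, W=0, V=3) weight 1/330
  (Z=0, X=1, U=2, Y=0, W=1, V=2) weight 1/880
  (Z=0, X=1, U=2, Y=0, W=1, V=4) weight 1/880
  … 52 more
Group by W:
  weight(W=0) = 2/45
  weight(W=1) = 17/75
Total weight = 2/45 + 17/75 = 61/225
P(W=0 | obs) = 2/45 / 61/225 = 10/61
P(W=1 | obs) = 17/75 / 61/225 = 51/61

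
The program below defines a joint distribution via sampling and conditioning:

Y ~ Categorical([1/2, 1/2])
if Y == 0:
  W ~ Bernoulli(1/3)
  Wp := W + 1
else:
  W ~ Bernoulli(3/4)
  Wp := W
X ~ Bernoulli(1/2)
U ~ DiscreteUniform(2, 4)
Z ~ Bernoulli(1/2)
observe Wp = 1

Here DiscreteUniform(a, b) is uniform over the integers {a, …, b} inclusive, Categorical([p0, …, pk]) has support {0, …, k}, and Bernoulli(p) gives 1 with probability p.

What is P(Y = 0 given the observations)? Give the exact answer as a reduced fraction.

P(Y = 0 | obs) = 8/17

Enumerate traces; 24 have nonzero weight after conditioning:
  (Y=0, W=0, X=0, U=2, Z=0) weight 1/36
  (Y=0, W=0, X=0, U=2, Z=1) weight 1/36
  (Y=0, W=0, X=0, U=3, Z=0) weight 1/36
  (Y=0, W=0, X=0, U=3, Z=1) weight 1/36
  (Y=0, W=0, X=0, U=4, Z=0) weight 1/36
  (Y=0, W=0, X=0, U=4, Z=1) weight 1/36
  (Y=0, W=0, X=1, U=2, Z=0) weight 1/36
  (Y=0, W=0, X=1, U=2, Z=1) weight 1/36
  (Y=1, W=1, X=0, U=2, Z=0) weight 1/32
  … 15 more
Group by Y:
  weight(Y=0) = 1/3
  weight(Y=1) = 3/8
Total weight = 1/3 + 3/8 = 17/24
P(Y=0 | obs) = 1/3 / 17/24 = 8/17
P(Y=1 | obs) = 3/8 / 17/24 = 9/17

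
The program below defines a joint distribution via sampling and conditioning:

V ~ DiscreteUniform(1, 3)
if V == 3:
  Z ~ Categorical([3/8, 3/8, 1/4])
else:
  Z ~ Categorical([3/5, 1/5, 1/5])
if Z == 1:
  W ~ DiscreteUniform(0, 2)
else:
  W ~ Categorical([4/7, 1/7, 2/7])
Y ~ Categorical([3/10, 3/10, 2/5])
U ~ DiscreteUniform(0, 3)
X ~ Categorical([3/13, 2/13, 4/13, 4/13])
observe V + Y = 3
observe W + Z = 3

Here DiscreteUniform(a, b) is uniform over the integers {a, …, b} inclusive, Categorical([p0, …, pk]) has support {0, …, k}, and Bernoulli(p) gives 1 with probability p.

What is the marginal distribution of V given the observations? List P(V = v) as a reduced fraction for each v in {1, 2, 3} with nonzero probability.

P(V=1) = 64/193, P(V=2) = 48/193, P(V=3) = 81/193

Enumerate traces; 96 have nonzero weight after conditioning:
  (V=1, Z=1, W=2, Y=2, U=0, X=0) weight 1/1950
  (V=1, Z=1, W=2, Y=2, U=0, X=1) weight 1/2925
  (V=1, Z=1, W=2, Y=2, U=0, X=2) weight 2/2925
  (V=1, Z=1, W=2, Y=2, U=0, X=3) weight 2/2925
  (V=1, Z=1, W=2, Y=2, U=1, X=0) weight 1/1950
  (V=1, Z=1, W=2, Y=2, U=1, X=1) weight 1/2925
  (V=1, Z=1, W=2, Y=2, U=1, X=2) weight 2/2925
  (V=1, Z=1, W=2, Y=2, U=1, X=3) weight 2/2925
  (V=2, Z=1, W=2, Y=1, U=0, X=0) weight 1/2600
  (V=3, Z=1, W=2, Y=0, U=0, X=0) weight 3/4160
  … 86 more
Group by V:
  weight(V=1) = 4/315
  weight(V=2) = 1/105
  weight(V=3) = 9/560
Total weight = 4/315 + 1/105 + 9/560 = 193/5040
P(V=1 | obs) = 4/315 / 193/5040 = 64/193
P(V=2 | obs) = 1/105 / 193/5040 = 48/193
P(V=3 | obs) = 9/560 / 193/5040 = 81/193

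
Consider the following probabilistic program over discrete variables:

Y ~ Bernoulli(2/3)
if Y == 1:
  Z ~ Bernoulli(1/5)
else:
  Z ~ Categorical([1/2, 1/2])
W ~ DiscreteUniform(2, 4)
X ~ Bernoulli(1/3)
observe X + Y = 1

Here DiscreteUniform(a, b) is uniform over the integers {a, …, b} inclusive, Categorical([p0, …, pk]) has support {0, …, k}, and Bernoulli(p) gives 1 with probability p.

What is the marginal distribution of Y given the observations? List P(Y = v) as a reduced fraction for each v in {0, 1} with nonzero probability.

Enumerate traces; 12 have nonzero weight after conditioning:
  (Y=0, Z=0, W=2, X=1) weight 1/54
  (Y=0, Z=0, W=3, X=1) weight 1/54
  (Y=0, Z=0, W=4, X=1) weight 1/54
  (Y=0, Z=1, W=2, X=1) weight 1/54
  (Y=0, Z=1, W=3, X=1) weight 1/54
  (Y=0, Z=1, W=4, X=1) weight 1/54
  (Y=1, Z=0, W=2, X=0) weight 16/135
  (Y=1, Z=0, W=3, X=0) weight 16/135
  … 4 more
Group by Y:
  weight(Y=0) = 1/9
  weight(Y=1) = 4/9
Total weight = 1/9 + 4/9 = 5/9
P(Y=0 | obs) = 1/9 / 5/9 = 1/5
P(Y=1 | obs) = 4/9 / 5/9 = 4/5

P(Y=0) = 1/5, P(Y=1) = 4/5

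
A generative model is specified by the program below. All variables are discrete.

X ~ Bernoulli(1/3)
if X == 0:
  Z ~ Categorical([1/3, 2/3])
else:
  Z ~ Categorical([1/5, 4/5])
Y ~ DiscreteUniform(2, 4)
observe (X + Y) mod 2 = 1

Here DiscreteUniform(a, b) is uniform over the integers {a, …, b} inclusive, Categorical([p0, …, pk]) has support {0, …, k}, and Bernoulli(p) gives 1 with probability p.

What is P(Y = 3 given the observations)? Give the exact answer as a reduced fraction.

P(Y = 3 | obs) = 1/2

Enumerate traces; 6 have nonzero weight after conditioning:
  (X=0, Z=0, Y=3) weight 2/27
  (X=0, Z=1, Y=3) weight 4/27
  (X=1, Z=0, Y=2) weight 1/45
  (X=1, Z=0, Y=4) weight 1/45
  (X=1, Z=1, Y=2) weight 4/45
  (X=1, Z=1, Y=4) weight 4/45
Group by Y:
  weight(Y=2) = 1/9
  weight(Y=3) = 2/9
  weight(Y=4) = 1/9
Total weight = 1/9 + 2/9 + 1/9 = 4/9
P(Y=2 | obs) = 1/9 / 4/9 = 1/4
P(Y=3 | obs) = 2/9 / 4/9 = 1/2
P(Y=4 | obs) = 1/9 / 4/9 = 1/4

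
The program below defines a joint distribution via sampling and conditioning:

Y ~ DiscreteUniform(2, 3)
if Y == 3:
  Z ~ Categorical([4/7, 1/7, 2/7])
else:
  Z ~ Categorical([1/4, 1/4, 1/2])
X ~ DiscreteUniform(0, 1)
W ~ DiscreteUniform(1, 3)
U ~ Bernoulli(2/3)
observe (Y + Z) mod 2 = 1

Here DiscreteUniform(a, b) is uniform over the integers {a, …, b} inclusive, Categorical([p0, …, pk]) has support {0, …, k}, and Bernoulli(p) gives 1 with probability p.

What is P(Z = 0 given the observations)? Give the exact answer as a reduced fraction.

Enumerate traces; 36 have nonzero weight after conditioning:
  (Y=2, Z=1, X=0, W=1, U=0) weight 1/144
  (Y=2, Z=1, X=0, W=1, U=1) weight 1/72
  (Y=2, Z=1, X=0, W=2, U=0) weight 1/144
  (Y=2, Z=1, X=0, W=2, U=1) weight 1/72
  (Y=2, Z=1, X=0, W=3, U=0) weight 1/144
  (Y=2, Z=1, X=0, W=3, U=1) weight 1/72
  (Y=2, Z=1, X=1, W=1, U=0) weight 1/144
  (Y=2, Z=1, X=1, W=1, U=1) weight 1/72
  (Y=3, Z=0, X=0, W=1, U=0) weight 1/63
  (Y=3, Z=2, X=0, W=1, U=0) weight 1/126
  … 26 more
Group by Z:
  weight(Z=0) = 2/7
  weight(Z=1) = 1/8
  weight(Z=2) = 1/7
Total weight = 2/7 + 1/8 + 1/7 = 31/56
P(Z=0 | obs) = 2/7 / 31/56 = 16/31
P(Z=1 | obs) = 1/8 / 31/56 = 7/31
P(Z=2 | obs) = 1/7 / 31/56 = 8/31

P(Z = 0 | obs) = 16/31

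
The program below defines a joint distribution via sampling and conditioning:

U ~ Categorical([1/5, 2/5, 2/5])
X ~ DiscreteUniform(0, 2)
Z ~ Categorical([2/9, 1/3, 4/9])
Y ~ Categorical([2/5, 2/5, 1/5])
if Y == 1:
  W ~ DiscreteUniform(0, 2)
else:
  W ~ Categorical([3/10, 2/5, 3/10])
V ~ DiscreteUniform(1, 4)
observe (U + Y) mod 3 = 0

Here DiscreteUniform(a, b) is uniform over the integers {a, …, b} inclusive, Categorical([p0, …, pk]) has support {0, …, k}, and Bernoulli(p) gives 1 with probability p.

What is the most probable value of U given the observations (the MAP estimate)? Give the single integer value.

argmax_v P(U = v | obs) = 2

Enumerate traces; 324 have nonzero weight after conditioning:
  (U=0, X=0, Z=0, Y=0, W=0, V=1) weight 1/2250
  (U=0, X=0, Z=0, Y=0, W=0, V=2) weight 1/2250
  (U=0, X=0, Z=0, Y=0, W=0, V=3) weight 1/2250
  (U=0, X=0, Z=0, Y=0, W=0, V=4) weight 1/2250
  (U=0, X=0, Z=0, Y=0, W=1, V=1) weight 2/3375
  (U=0, X=0, Z=0, Y=0, W=1, V=2) weight 2/3375
  (U=0, X=0, Z=0, Y=0, W=1, V=3) weight 2/3375
  (U=0, X=0, Z=0, Y=0, W=1, V=4) weight 2/3375
  (U=1, X=0, Z=0, Y=2, W=0, V=1) weight 1/2250
  (U=2, X=0, Z=0, Y=1, W=0, V=1) weight 2/2025
  … 314 more
Group by U:
  weight(U=0) = 2/25
  weight(U=1) = 2/25
  weight(U=2) = 4/25
Total weight = 2/25 + 2/25 + 4/25 = 8/25
P(U=0 | obs) = 2/25 / 8/25 = 1/4
P(U=1 | obs) = 2/25 / 8/25 = 1/4
P(U=2 | obs) = 4/25 / 8/25 = 1/2
argmax = 2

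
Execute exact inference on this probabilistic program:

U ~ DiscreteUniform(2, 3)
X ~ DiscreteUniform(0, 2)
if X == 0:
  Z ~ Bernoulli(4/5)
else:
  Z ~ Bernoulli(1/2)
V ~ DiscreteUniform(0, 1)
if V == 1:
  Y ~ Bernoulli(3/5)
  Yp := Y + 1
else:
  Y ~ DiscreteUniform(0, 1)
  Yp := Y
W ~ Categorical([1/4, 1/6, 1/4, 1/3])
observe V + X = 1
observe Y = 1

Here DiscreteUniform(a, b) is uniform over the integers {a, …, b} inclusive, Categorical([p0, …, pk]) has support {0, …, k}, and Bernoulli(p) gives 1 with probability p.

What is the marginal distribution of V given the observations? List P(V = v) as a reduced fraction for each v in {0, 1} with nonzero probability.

P(V=0) = 5/11, P(V=1) = 6/11

Enumerate traces; 32 have nonzero weight after conditioning:
  (U=2, X=0, Z=0, V=1, Y=1, W=0) weight 1/400
  (U=2, X=0, Z=0, V=1, Y=1, W=1) weight 1/600
  (U=2, X=0, Z=0, V=1, Y=1, W=2) weight 1/400
  (U=2, X=0, Z=0, V=1, Y=1, W=3) weight 1/300
  (U=2, X=0, Z=1, V=1, Y=1, W=0) weight 1/100
  (U=2, X=0, Z=1, V=1, Y=1, W=1) weight 1/150
  (U=2, X=0, Z=1, V=1, Y=1, W=2) weight 1/100
  (U=2, X=0, Z=1, V=1, Y=1, W=3) weight 1/75
  (U=2, X=1, Z=0, V=0, Y=1, W=0) weight 1/192
  … 23 more
Group by V:
  weight(V=0) = 1/12
  weight(V=1) = 1/10
Total weight = 1/12 + 1/10 = 11/60
P(V=0 | obs) = 1/12 / 11/60 = 5/11
P(V=1 | obs) = 1/10 / 11/60 = 6/11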